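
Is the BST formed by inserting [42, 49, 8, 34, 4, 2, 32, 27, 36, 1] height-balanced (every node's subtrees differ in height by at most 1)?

Tree (level-order array): [42, 8, 49, 4, 34, None, None, 2, None, 32, 36, 1, None, 27]
Definition: a tree is height-balanced if, at every node, |h(left) - h(right)| <= 1 (empty subtree has height -1).
Bottom-up per-node check:
  node 1: h_left=-1, h_right=-1, diff=0 [OK], height=0
  node 2: h_left=0, h_right=-1, diff=1 [OK], height=1
  node 4: h_left=1, h_right=-1, diff=2 [FAIL (|1--1|=2 > 1)], height=2
  node 27: h_left=-1, h_right=-1, diff=0 [OK], height=0
  node 32: h_left=0, h_right=-1, diff=1 [OK], height=1
  node 36: h_left=-1, h_right=-1, diff=0 [OK], height=0
  node 34: h_left=1, h_right=0, diff=1 [OK], height=2
  node 8: h_left=2, h_right=2, diff=0 [OK], height=3
  node 49: h_left=-1, h_right=-1, diff=0 [OK], height=0
  node 42: h_left=3, h_right=0, diff=3 [FAIL (|3-0|=3 > 1)], height=4
Node 4 violates the condition: |1 - -1| = 2 > 1.
Result: Not balanced


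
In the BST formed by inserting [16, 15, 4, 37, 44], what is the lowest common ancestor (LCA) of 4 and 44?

Tree insertion order: [16, 15, 4, 37, 44]
Tree (level-order array): [16, 15, 37, 4, None, None, 44]
In a BST, the LCA of p=4, q=44 is the first node v on the
root-to-leaf path with p <= v <= q (go left if both < v, right if both > v).
Walk from root:
  at 16: 4 <= 16 <= 44, this is the LCA
LCA = 16


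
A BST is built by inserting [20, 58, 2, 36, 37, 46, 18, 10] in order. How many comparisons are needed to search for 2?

Search path for 2: 20 -> 2
Found: True
Comparisons: 2


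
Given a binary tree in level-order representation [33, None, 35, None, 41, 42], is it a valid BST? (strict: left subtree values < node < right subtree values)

Level-order array: [33, None, 35, None, 41, 42]
Validate using subtree bounds (lo, hi): at each node, require lo < value < hi,
then recurse left with hi=value and right with lo=value.
Preorder trace (stopping at first violation):
  at node 33 with bounds (-inf, +inf): OK
  at node 35 with bounds (33, +inf): OK
  at node 41 with bounds (35, +inf): OK
  at node 42 with bounds (35, 41): VIOLATION
Node 42 violates its bound: not (35 < 42 < 41).
Result: Not a valid BST


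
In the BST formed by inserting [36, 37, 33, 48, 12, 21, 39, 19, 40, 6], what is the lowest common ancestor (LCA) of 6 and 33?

Tree insertion order: [36, 37, 33, 48, 12, 21, 39, 19, 40, 6]
Tree (level-order array): [36, 33, 37, 12, None, None, 48, 6, 21, 39, None, None, None, 19, None, None, 40]
In a BST, the LCA of p=6, q=33 is the first node v on the
root-to-leaf path with p <= v <= q (go left if both < v, right if both > v).
Walk from root:
  at 36: both 6 and 33 < 36, go left
  at 33: 6 <= 33 <= 33, this is the LCA
LCA = 33


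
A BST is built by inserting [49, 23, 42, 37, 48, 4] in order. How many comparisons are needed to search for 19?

Search path for 19: 49 -> 23 -> 4
Found: False
Comparisons: 3


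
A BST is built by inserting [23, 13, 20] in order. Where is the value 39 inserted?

Starting tree (level order): [23, 13, None, None, 20]
Insertion path: 23
Result: insert 39 as right child of 23
Final tree (level order): [23, 13, 39, None, 20]


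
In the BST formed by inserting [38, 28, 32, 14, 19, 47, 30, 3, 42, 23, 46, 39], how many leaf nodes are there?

Tree built from: [38, 28, 32, 14, 19, 47, 30, 3, 42, 23, 46, 39]
Tree (level-order array): [38, 28, 47, 14, 32, 42, None, 3, 19, 30, None, 39, 46, None, None, None, 23]
Rule: A leaf has 0 children.
Per-node child counts:
  node 38: 2 child(ren)
  node 28: 2 child(ren)
  node 14: 2 child(ren)
  node 3: 0 child(ren)
  node 19: 1 child(ren)
  node 23: 0 child(ren)
  node 32: 1 child(ren)
  node 30: 0 child(ren)
  node 47: 1 child(ren)
  node 42: 2 child(ren)
  node 39: 0 child(ren)
  node 46: 0 child(ren)
Matching nodes: [3, 23, 30, 39, 46]
Count of leaf nodes: 5


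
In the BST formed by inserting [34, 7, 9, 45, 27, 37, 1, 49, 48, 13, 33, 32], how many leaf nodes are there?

Tree built from: [34, 7, 9, 45, 27, 37, 1, 49, 48, 13, 33, 32]
Tree (level-order array): [34, 7, 45, 1, 9, 37, 49, None, None, None, 27, None, None, 48, None, 13, 33, None, None, None, None, 32]
Rule: A leaf has 0 children.
Per-node child counts:
  node 34: 2 child(ren)
  node 7: 2 child(ren)
  node 1: 0 child(ren)
  node 9: 1 child(ren)
  node 27: 2 child(ren)
  node 13: 0 child(ren)
  node 33: 1 child(ren)
  node 32: 0 child(ren)
  node 45: 2 child(ren)
  node 37: 0 child(ren)
  node 49: 1 child(ren)
  node 48: 0 child(ren)
Matching nodes: [1, 13, 32, 37, 48]
Count of leaf nodes: 5


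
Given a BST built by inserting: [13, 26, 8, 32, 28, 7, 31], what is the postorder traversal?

Tree insertion order: [13, 26, 8, 32, 28, 7, 31]
Tree (level-order array): [13, 8, 26, 7, None, None, 32, None, None, 28, None, None, 31]
Postorder traversal: [7, 8, 31, 28, 32, 26, 13]


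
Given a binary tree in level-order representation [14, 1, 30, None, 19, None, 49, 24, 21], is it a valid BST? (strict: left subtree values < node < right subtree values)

Level-order array: [14, 1, 30, None, 19, None, 49, 24, 21]
Validate using subtree bounds (lo, hi): at each node, require lo < value < hi,
then recurse left with hi=value and right with lo=value.
Preorder trace (stopping at first violation):
  at node 14 with bounds (-inf, +inf): OK
  at node 1 with bounds (-inf, 14): OK
  at node 19 with bounds (1, 14): VIOLATION
Node 19 violates its bound: not (1 < 19 < 14).
Result: Not a valid BST


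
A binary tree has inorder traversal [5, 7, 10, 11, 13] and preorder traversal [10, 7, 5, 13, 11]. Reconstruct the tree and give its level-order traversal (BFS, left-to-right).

Inorder:  [5, 7, 10, 11, 13]
Preorder: [10, 7, 5, 13, 11]
Algorithm: preorder visits root first, so consume preorder in order;
for each root, split the current inorder slice at that value into
left-subtree inorder and right-subtree inorder, then recurse.
Recursive splits:
  root=10; inorder splits into left=[5, 7], right=[11, 13]
  root=7; inorder splits into left=[5], right=[]
  root=5; inorder splits into left=[], right=[]
  root=13; inorder splits into left=[11], right=[]
  root=11; inorder splits into left=[], right=[]
Reconstructed level-order: [10, 7, 13, 5, 11]


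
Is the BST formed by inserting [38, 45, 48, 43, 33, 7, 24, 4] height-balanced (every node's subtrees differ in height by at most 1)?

Tree (level-order array): [38, 33, 45, 7, None, 43, 48, 4, 24]
Definition: a tree is height-balanced if, at every node, |h(left) - h(right)| <= 1 (empty subtree has height -1).
Bottom-up per-node check:
  node 4: h_left=-1, h_right=-1, diff=0 [OK], height=0
  node 24: h_left=-1, h_right=-1, diff=0 [OK], height=0
  node 7: h_left=0, h_right=0, diff=0 [OK], height=1
  node 33: h_left=1, h_right=-1, diff=2 [FAIL (|1--1|=2 > 1)], height=2
  node 43: h_left=-1, h_right=-1, diff=0 [OK], height=0
  node 48: h_left=-1, h_right=-1, diff=0 [OK], height=0
  node 45: h_left=0, h_right=0, diff=0 [OK], height=1
  node 38: h_left=2, h_right=1, diff=1 [OK], height=3
Node 33 violates the condition: |1 - -1| = 2 > 1.
Result: Not balanced


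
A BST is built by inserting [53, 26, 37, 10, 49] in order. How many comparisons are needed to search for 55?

Search path for 55: 53
Found: False
Comparisons: 1


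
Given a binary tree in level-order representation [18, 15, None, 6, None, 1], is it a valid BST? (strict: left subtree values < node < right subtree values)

Level-order array: [18, 15, None, 6, None, 1]
Validate using subtree bounds (lo, hi): at each node, require lo < value < hi,
then recurse left with hi=value and right with lo=value.
Preorder trace (stopping at first violation):
  at node 18 with bounds (-inf, +inf): OK
  at node 15 with bounds (-inf, 18): OK
  at node 6 with bounds (-inf, 15): OK
  at node 1 with bounds (-inf, 6): OK
No violation found at any node.
Result: Valid BST


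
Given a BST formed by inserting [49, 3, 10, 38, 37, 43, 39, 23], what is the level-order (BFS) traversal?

Tree insertion order: [49, 3, 10, 38, 37, 43, 39, 23]
Tree (level-order array): [49, 3, None, None, 10, None, 38, 37, 43, 23, None, 39]
BFS from the root, enqueuing left then right child of each popped node:
  queue [49] -> pop 49, enqueue [3], visited so far: [49]
  queue [3] -> pop 3, enqueue [10], visited so far: [49, 3]
  queue [10] -> pop 10, enqueue [38], visited so far: [49, 3, 10]
  queue [38] -> pop 38, enqueue [37, 43], visited so far: [49, 3, 10, 38]
  queue [37, 43] -> pop 37, enqueue [23], visited so far: [49, 3, 10, 38, 37]
  queue [43, 23] -> pop 43, enqueue [39], visited so far: [49, 3, 10, 38, 37, 43]
  queue [23, 39] -> pop 23, enqueue [none], visited so far: [49, 3, 10, 38, 37, 43, 23]
  queue [39] -> pop 39, enqueue [none], visited so far: [49, 3, 10, 38, 37, 43, 23, 39]
Result: [49, 3, 10, 38, 37, 43, 23, 39]


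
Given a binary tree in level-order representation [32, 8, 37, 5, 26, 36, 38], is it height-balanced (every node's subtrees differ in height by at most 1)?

Tree (level-order array): [32, 8, 37, 5, 26, 36, 38]
Definition: a tree is height-balanced if, at every node, |h(left) - h(right)| <= 1 (empty subtree has height -1).
Bottom-up per-node check:
  node 5: h_left=-1, h_right=-1, diff=0 [OK], height=0
  node 26: h_left=-1, h_right=-1, diff=0 [OK], height=0
  node 8: h_left=0, h_right=0, diff=0 [OK], height=1
  node 36: h_left=-1, h_right=-1, diff=0 [OK], height=0
  node 38: h_left=-1, h_right=-1, diff=0 [OK], height=0
  node 37: h_left=0, h_right=0, diff=0 [OK], height=1
  node 32: h_left=1, h_right=1, diff=0 [OK], height=2
All nodes satisfy the balance condition.
Result: Balanced


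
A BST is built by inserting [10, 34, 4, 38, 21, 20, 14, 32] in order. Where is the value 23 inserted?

Starting tree (level order): [10, 4, 34, None, None, 21, 38, 20, 32, None, None, 14]
Insertion path: 10 -> 34 -> 21 -> 32
Result: insert 23 as left child of 32
Final tree (level order): [10, 4, 34, None, None, 21, 38, 20, 32, None, None, 14, None, 23]


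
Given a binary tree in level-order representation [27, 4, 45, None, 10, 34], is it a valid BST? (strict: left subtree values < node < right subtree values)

Level-order array: [27, 4, 45, None, 10, 34]
Validate using subtree bounds (lo, hi): at each node, require lo < value < hi,
then recurse left with hi=value and right with lo=value.
Preorder trace (stopping at first violation):
  at node 27 with bounds (-inf, +inf): OK
  at node 4 with bounds (-inf, 27): OK
  at node 10 with bounds (4, 27): OK
  at node 45 with bounds (27, +inf): OK
  at node 34 with bounds (27, 45): OK
No violation found at any node.
Result: Valid BST


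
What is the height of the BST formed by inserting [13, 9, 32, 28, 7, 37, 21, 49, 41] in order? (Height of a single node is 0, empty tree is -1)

Insertion order: [13, 9, 32, 28, 7, 37, 21, 49, 41]
Tree (level-order array): [13, 9, 32, 7, None, 28, 37, None, None, 21, None, None, 49, None, None, 41]
Compute height bottom-up (empty subtree = -1):
  height(7) = 1 + max(-1, -1) = 0
  height(9) = 1 + max(0, -1) = 1
  height(21) = 1 + max(-1, -1) = 0
  height(28) = 1 + max(0, -1) = 1
  height(41) = 1 + max(-1, -1) = 0
  height(49) = 1 + max(0, -1) = 1
  height(37) = 1 + max(-1, 1) = 2
  height(32) = 1 + max(1, 2) = 3
  height(13) = 1 + max(1, 3) = 4
Height = 4


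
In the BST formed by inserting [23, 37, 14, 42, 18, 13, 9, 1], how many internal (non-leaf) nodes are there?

Tree built from: [23, 37, 14, 42, 18, 13, 9, 1]
Tree (level-order array): [23, 14, 37, 13, 18, None, 42, 9, None, None, None, None, None, 1]
Rule: An internal node has at least one child.
Per-node child counts:
  node 23: 2 child(ren)
  node 14: 2 child(ren)
  node 13: 1 child(ren)
  node 9: 1 child(ren)
  node 1: 0 child(ren)
  node 18: 0 child(ren)
  node 37: 1 child(ren)
  node 42: 0 child(ren)
Matching nodes: [23, 14, 13, 9, 37]
Count of internal (non-leaf) nodes: 5


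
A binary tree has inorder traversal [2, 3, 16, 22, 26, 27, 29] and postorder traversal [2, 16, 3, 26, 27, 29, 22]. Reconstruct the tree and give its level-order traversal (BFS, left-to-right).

Inorder:   [2, 3, 16, 22, 26, 27, 29]
Postorder: [2, 16, 3, 26, 27, 29, 22]
Algorithm: postorder visits root last, so walk postorder right-to-left;
each value is the root of the current inorder slice — split it at that
value, recurse on the right subtree first, then the left.
Recursive splits:
  root=22; inorder splits into left=[2, 3, 16], right=[26, 27, 29]
  root=29; inorder splits into left=[26, 27], right=[]
  root=27; inorder splits into left=[26], right=[]
  root=26; inorder splits into left=[], right=[]
  root=3; inorder splits into left=[2], right=[16]
  root=16; inorder splits into left=[], right=[]
  root=2; inorder splits into left=[], right=[]
Reconstructed level-order: [22, 3, 29, 2, 16, 27, 26]


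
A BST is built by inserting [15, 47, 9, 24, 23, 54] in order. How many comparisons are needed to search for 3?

Search path for 3: 15 -> 9
Found: False
Comparisons: 2


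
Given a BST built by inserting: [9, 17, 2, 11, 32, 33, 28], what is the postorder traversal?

Tree insertion order: [9, 17, 2, 11, 32, 33, 28]
Tree (level-order array): [9, 2, 17, None, None, 11, 32, None, None, 28, 33]
Postorder traversal: [2, 11, 28, 33, 32, 17, 9]


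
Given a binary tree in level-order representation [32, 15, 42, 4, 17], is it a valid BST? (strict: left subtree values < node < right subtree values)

Level-order array: [32, 15, 42, 4, 17]
Validate using subtree bounds (lo, hi): at each node, require lo < value < hi,
then recurse left with hi=value and right with lo=value.
Preorder trace (stopping at first violation):
  at node 32 with bounds (-inf, +inf): OK
  at node 15 with bounds (-inf, 32): OK
  at node 4 with bounds (-inf, 15): OK
  at node 17 with bounds (15, 32): OK
  at node 42 with bounds (32, +inf): OK
No violation found at any node.
Result: Valid BST


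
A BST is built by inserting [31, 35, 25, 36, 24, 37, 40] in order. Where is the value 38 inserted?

Starting tree (level order): [31, 25, 35, 24, None, None, 36, None, None, None, 37, None, 40]
Insertion path: 31 -> 35 -> 36 -> 37 -> 40
Result: insert 38 as left child of 40
Final tree (level order): [31, 25, 35, 24, None, None, 36, None, None, None, 37, None, 40, 38]


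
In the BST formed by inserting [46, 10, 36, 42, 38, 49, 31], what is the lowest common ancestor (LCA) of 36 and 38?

Tree insertion order: [46, 10, 36, 42, 38, 49, 31]
Tree (level-order array): [46, 10, 49, None, 36, None, None, 31, 42, None, None, 38]
In a BST, the LCA of p=36, q=38 is the first node v on the
root-to-leaf path with p <= v <= q (go left if both < v, right if both > v).
Walk from root:
  at 46: both 36 and 38 < 46, go left
  at 10: both 36 and 38 > 10, go right
  at 36: 36 <= 36 <= 38, this is the LCA
LCA = 36


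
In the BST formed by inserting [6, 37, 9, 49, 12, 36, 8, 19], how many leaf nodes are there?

Tree built from: [6, 37, 9, 49, 12, 36, 8, 19]
Tree (level-order array): [6, None, 37, 9, 49, 8, 12, None, None, None, None, None, 36, 19]
Rule: A leaf has 0 children.
Per-node child counts:
  node 6: 1 child(ren)
  node 37: 2 child(ren)
  node 9: 2 child(ren)
  node 8: 0 child(ren)
  node 12: 1 child(ren)
  node 36: 1 child(ren)
  node 19: 0 child(ren)
  node 49: 0 child(ren)
Matching nodes: [8, 19, 49]
Count of leaf nodes: 3


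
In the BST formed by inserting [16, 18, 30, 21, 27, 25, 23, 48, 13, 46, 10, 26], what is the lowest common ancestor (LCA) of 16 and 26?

Tree insertion order: [16, 18, 30, 21, 27, 25, 23, 48, 13, 46, 10, 26]
Tree (level-order array): [16, 13, 18, 10, None, None, 30, None, None, 21, 48, None, 27, 46, None, 25, None, None, None, 23, 26]
In a BST, the LCA of p=16, q=26 is the first node v on the
root-to-leaf path with p <= v <= q (go left if both < v, right if both > v).
Walk from root:
  at 16: 16 <= 16 <= 26, this is the LCA
LCA = 16


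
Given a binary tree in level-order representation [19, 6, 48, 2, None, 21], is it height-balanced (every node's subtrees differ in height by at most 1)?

Tree (level-order array): [19, 6, 48, 2, None, 21]
Definition: a tree is height-balanced if, at every node, |h(left) - h(right)| <= 1 (empty subtree has height -1).
Bottom-up per-node check:
  node 2: h_left=-1, h_right=-1, diff=0 [OK], height=0
  node 6: h_left=0, h_right=-1, diff=1 [OK], height=1
  node 21: h_left=-1, h_right=-1, diff=0 [OK], height=0
  node 48: h_left=0, h_right=-1, diff=1 [OK], height=1
  node 19: h_left=1, h_right=1, diff=0 [OK], height=2
All nodes satisfy the balance condition.
Result: Balanced


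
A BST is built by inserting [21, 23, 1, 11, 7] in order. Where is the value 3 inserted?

Starting tree (level order): [21, 1, 23, None, 11, None, None, 7]
Insertion path: 21 -> 1 -> 11 -> 7
Result: insert 3 as left child of 7
Final tree (level order): [21, 1, 23, None, 11, None, None, 7, None, 3]


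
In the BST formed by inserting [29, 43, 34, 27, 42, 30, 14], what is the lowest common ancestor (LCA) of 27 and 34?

Tree insertion order: [29, 43, 34, 27, 42, 30, 14]
Tree (level-order array): [29, 27, 43, 14, None, 34, None, None, None, 30, 42]
In a BST, the LCA of p=27, q=34 is the first node v on the
root-to-leaf path with p <= v <= q (go left if both < v, right if both > v).
Walk from root:
  at 29: 27 <= 29 <= 34, this is the LCA
LCA = 29


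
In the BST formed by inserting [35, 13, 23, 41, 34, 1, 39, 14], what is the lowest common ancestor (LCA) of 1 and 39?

Tree insertion order: [35, 13, 23, 41, 34, 1, 39, 14]
Tree (level-order array): [35, 13, 41, 1, 23, 39, None, None, None, 14, 34]
In a BST, the LCA of p=1, q=39 is the first node v on the
root-to-leaf path with p <= v <= q (go left if both < v, right if both > v).
Walk from root:
  at 35: 1 <= 35 <= 39, this is the LCA
LCA = 35


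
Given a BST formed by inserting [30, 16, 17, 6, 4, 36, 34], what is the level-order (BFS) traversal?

Tree insertion order: [30, 16, 17, 6, 4, 36, 34]
Tree (level-order array): [30, 16, 36, 6, 17, 34, None, 4]
BFS from the root, enqueuing left then right child of each popped node:
  queue [30] -> pop 30, enqueue [16, 36], visited so far: [30]
  queue [16, 36] -> pop 16, enqueue [6, 17], visited so far: [30, 16]
  queue [36, 6, 17] -> pop 36, enqueue [34], visited so far: [30, 16, 36]
  queue [6, 17, 34] -> pop 6, enqueue [4], visited so far: [30, 16, 36, 6]
  queue [17, 34, 4] -> pop 17, enqueue [none], visited so far: [30, 16, 36, 6, 17]
  queue [34, 4] -> pop 34, enqueue [none], visited so far: [30, 16, 36, 6, 17, 34]
  queue [4] -> pop 4, enqueue [none], visited so far: [30, 16, 36, 6, 17, 34, 4]
Result: [30, 16, 36, 6, 17, 34, 4]


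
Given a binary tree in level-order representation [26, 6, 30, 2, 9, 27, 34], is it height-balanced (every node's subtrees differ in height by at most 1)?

Tree (level-order array): [26, 6, 30, 2, 9, 27, 34]
Definition: a tree is height-balanced if, at every node, |h(left) - h(right)| <= 1 (empty subtree has height -1).
Bottom-up per-node check:
  node 2: h_left=-1, h_right=-1, diff=0 [OK], height=0
  node 9: h_left=-1, h_right=-1, diff=0 [OK], height=0
  node 6: h_left=0, h_right=0, diff=0 [OK], height=1
  node 27: h_left=-1, h_right=-1, diff=0 [OK], height=0
  node 34: h_left=-1, h_right=-1, diff=0 [OK], height=0
  node 30: h_left=0, h_right=0, diff=0 [OK], height=1
  node 26: h_left=1, h_right=1, diff=0 [OK], height=2
All nodes satisfy the balance condition.
Result: Balanced


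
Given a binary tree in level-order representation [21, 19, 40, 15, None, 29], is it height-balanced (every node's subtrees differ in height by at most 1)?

Tree (level-order array): [21, 19, 40, 15, None, 29]
Definition: a tree is height-balanced if, at every node, |h(left) - h(right)| <= 1 (empty subtree has height -1).
Bottom-up per-node check:
  node 15: h_left=-1, h_right=-1, diff=0 [OK], height=0
  node 19: h_left=0, h_right=-1, diff=1 [OK], height=1
  node 29: h_left=-1, h_right=-1, diff=0 [OK], height=0
  node 40: h_left=0, h_right=-1, diff=1 [OK], height=1
  node 21: h_left=1, h_right=1, diff=0 [OK], height=2
All nodes satisfy the balance condition.
Result: Balanced


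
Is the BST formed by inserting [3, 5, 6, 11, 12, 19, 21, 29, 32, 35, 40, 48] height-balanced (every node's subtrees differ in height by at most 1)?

Tree (level-order array): [3, None, 5, None, 6, None, 11, None, 12, None, 19, None, 21, None, 29, None, 32, None, 35, None, 40, None, 48]
Definition: a tree is height-balanced if, at every node, |h(left) - h(right)| <= 1 (empty subtree has height -1).
Bottom-up per-node check:
  node 48: h_left=-1, h_right=-1, diff=0 [OK], height=0
  node 40: h_left=-1, h_right=0, diff=1 [OK], height=1
  node 35: h_left=-1, h_right=1, diff=2 [FAIL (|-1-1|=2 > 1)], height=2
  node 32: h_left=-1, h_right=2, diff=3 [FAIL (|-1-2|=3 > 1)], height=3
  node 29: h_left=-1, h_right=3, diff=4 [FAIL (|-1-3|=4 > 1)], height=4
  node 21: h_left=-1, h_right=4, diff=5 [FAIL (|-1-4|=5 > 1)], height=5
  node 19: h_left=-1, h_right=5, diff=6 [FAIL (|-1-5|=6 > 1)], height=6
  node 12: h_left=-1, h_right=6, diff=7 [FAIL (|-1-6|=7 > 1)], height=7
  node 11: h_left=-1, h_right=7, diff=8 [FAIL (|-1-7|=8 > 1)], height=8
  node 6: h_left=-1, h_right=8, diff=9 [FAIL (|-1-8|=9 > 1)], height=9
  node 5: h_left=-1, h_right=9, diff=10 [FAIL (|-1-9|=10 > 1)], height=10
  node 3: h_left=-1, h_right=10, diff=11 [FAIL (|-1-10|=11 > 1)], height=11
Node 35 violates the condition: |-1 - 1| = 2 > 1.
Result: Not balanced


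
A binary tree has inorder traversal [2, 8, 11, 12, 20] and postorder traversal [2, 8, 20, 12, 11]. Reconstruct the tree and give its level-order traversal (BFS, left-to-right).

Inorder:   [2, 8, 11, 12, 20]
Postorder: [2, 8, 20, 12, 11]
Algorithm: postorder visits root last, so walk postorder right-to-left;
each value is the root of the current inorder slice — split it at that
value, recurse on the right subtree first, then the left.
Recursive splits:
  root=11; inorder splits into left=[2, 8], right=[12, 20]
  root=12; inorder splits into left=[], right=[20]
  root=20; inorder splits into left=[], right=[]
  root=8; inorder splits into left=[2], right=[]
  root=2; inorder splits into left=[], right=[]
Reconstructed level-order: [11, 8, 12, 2, 20]


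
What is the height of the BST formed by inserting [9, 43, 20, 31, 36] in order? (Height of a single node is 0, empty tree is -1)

Insertion order: [9, 43, 20, 31, 36]
Tree (level-order array): [9, None, 43, 20, None, None, 31, None, 36]
Compute height bottom-up (empty subtree = -1):
  height(36) = 1 + max(-1, -1) = 0
  height(31) = 1 + max(-1, 0) = 1
  height(20) = 1 + max(-1, 1) = 2
  height(43) = 1 + max(2, -1) = 3
  height(9) = 1 + max(-1, 3) = 4
Height = 4


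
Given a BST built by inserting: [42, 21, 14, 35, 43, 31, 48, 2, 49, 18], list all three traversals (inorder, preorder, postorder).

Tree insertion order: [42, 21, 14, 35, 43, 31, 48, 2, 49, 18]
Tree (level-order array): [42, 21, 43, 14, 35, None, 48, 2, 18, 31, None, None, 49]
Inorder (L, root, R): [2, 14, 18, 21, 31, 35, 42, 43, 48, 49]
Preorder (root, L, R): [42, 21, 14, 2, 18, 35, 31, 43, 48, 49]
Postorder (L, R, root): [2, 18, 14, 31, 35, 21, 49, 48, 43, 42]


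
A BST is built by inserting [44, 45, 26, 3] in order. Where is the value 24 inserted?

Starting tree (level order): [44, 26, 45, 3]
Insertion path: 44 -> 26 -> 3
Result: insert 24 as right child of 3
Final tree (level order): [44, 26, 45, 3, None, None, None, None, 24]


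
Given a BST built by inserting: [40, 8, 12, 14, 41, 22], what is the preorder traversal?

Tree insertion order: [40, 8, 12, 14, 41, 22]
Tree (level-order array): [40, 8, 41, None, 12, None, None, None, 14, None, 22]
Preorder traversal: [40, 8, 12, 14, 22, 41]


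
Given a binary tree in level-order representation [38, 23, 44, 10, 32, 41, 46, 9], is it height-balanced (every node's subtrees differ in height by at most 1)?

Tree (level-order array): [38, 23, 44, 10, 32, 41, 46, 9]
Definition: a tree is height-balanced if, at every node, |h(left) - h(right)| <= 1 (empty subtree has height -1).
Bottom-up per-node check:
  node 9: h_left=-1, h_right=-1, diff=0 [OK], height=0
  node 10: h_left=0, h_right=-1, diff=1 [OK], height=1
  node 32: h_left=-1, h_right=-1, diff=0 [OK], height=0
  node 23: h_left=1, h_right=0, diff=1 [OK], height=2
  node 41: h_left=-1, h_right=-1, diff=0 [OK], height=0
  node 46: h_left=-1, h_right=-1, diff=0 [OK], height=0
  node 44: h_left=0, h_right=0, diff=0 [OK], height=1
  node 38: h_left=2, h_right=1, diff=1 [OK], height=3
All nodes satisfy the balance condition.
Result: Balanced


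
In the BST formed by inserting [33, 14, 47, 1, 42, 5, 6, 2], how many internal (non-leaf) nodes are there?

Tree built from: [33, 14, 47, 1, 42, 5, 6, 2]
Tree (level-order array): [33, 14, 47, 1, None, 42, None, None, 5, None, None, 2, 6]
Rule: An internal node has at least one child.
Per-node child counts:
  node 33: 2 child(ren)
  node 14: 1 child(ren)
  node 1: 1 child(ren)
  node 5: 2 child(ren)
  node 2: 0 child(ren)
  node 6: 0 child(ren)
  node 47: 1 child(ren)
  node 42: 0 child(ren)
Matching nodes: [33, 14, 1, 5, 47]
Count of internal (non-leaf) nodes: 5


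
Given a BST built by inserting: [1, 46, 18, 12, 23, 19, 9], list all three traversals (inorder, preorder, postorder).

Tree insertion order: [1, 46, 18, 12, 23, 19, 9]
Tree (level-order array): [1, None, 46, 18, None, 12, 23, 9, None, 19]
Inorder (L, root, R): [1, 9, 12, 18, 19, 23, 46]
Preorder (root, L, R): [1, 46, 18, 12, 9, 23, 19]
Postorder (L, R, root): [9, 12, 19, 23, 18, 46, 1]


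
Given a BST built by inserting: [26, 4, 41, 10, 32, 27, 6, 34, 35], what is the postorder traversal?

Tree insertion order: [26, 4, 41, 10, 32, 27, 6, 34, 35]
Tree (level-order array): [26, 4, 41, None, 10, 32, None, 6, None, 27, 34, None, None, None, None, None, 35]
Postorder traversal: [6, 10, 4, 27, 35, 34, 32, 41, 26]


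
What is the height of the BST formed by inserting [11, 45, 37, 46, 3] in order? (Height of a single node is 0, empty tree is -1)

Insertion order: [11, 45, 37, 46, 3]
Tree (level-order array): [11, 3, 45, None, None, 37, 46]
Compute height bottom-up (empty subtree = -1):
  height(3) = 1 + max(-1, -1) = 0
  height(37) = 1 + max(-1, -1) = 0
  height(46) = 1 + max(-1, -1) = 0
  height(45) = 1 + max(0, 0) = 1
  height(11) = 1 + max(0, 1) = 2
Height = 2


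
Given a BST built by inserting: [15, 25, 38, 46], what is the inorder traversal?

Tree insertion order: [15, 25, 38, 46]
Tree (level-order array): [15, None, 25, None, 38, None, 46]
Inorder traversal: [15, 25, 38, 46]


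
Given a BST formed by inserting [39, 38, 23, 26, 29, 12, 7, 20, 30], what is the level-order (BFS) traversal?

Tree insertion order: [39, 38, 23, 26, 29, 12, 7, 20, 30]
Tree (level-order array): [39, 38, None, 23, None, 12, 26, 7, 20, None, 29, None, None, None, None, None, 30]
BFS from the root, enqueuing left then right child of each popped node:
  queue [39] -> pop 39, enqueue [38], visited so far: [39]
  queue [38] -> pop 38, enqueue [23], visited so far: [39, 38]
  queue [23] -> pop 23, enqueue [12, 26], visited so far: [39, 38, 23]
  queue [12, 26] -> pop 12, enqueue [7, 20], visited so far: [39, 38, 23, 12]
  queue [26, 7, 20] -> pop 26, enqueue [29], visited so far: [39, 38, 23, 12, 26]
  queue [7, 20, 29] -> pop 7, enqueue [none], visited so far: [39, 38, 23, 12, 26, 7]
  queue [20, 29] -> pop 20, enqueue [none], visited so far: [39, 38, 23, 12, 26, 7, 20]
  queue [29] -> pop 29, enqueue [30], visited so far: [39, 38, 23, 12, 26, 7, 20, 29]
  queue [30] -> pop 30, enqueue [none], visited so far: [39, 38, 23, 12, 26, 7, 20, 29, 30]
Result: [39, 38, 23, 12, 26, 7, 20, 29, 30]


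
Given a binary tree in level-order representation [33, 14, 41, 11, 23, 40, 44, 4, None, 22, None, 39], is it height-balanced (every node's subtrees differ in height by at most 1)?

Tree (level-order array): [33, 14, 41, 11, 23, 40, 44, 4, None, 22, None, 39]
Definition: a tree is height-balanced if, at every node, |h(left) - h(right)| <= 1 (empty subtree has height -1).
Bottom-up per-node check:
  node 4: h_left=-1, h_right=-1, diff=0 [OK], height=0
  node 11: h_left=0, h_right=-1, diff=1 [OK], height=1
  node 22: h_left=-1, h_right=-1, diff=0 [OK], height=0
  node 23: h_left=0, h_right=-1, diff=1 [OK], height=1
  node 14: h_left=1, h_right=1, diff=0 [OK], height=2
  node 39: h_left=-1, h_right=-1, diff=0 [OK], height=0
  node 40: h_left=0, h_right=-1, diff=1 [OK], height=1
  node 44: h_left=-1, h_right=-1, diff=0 [OK], height=0
  node 41: h_left=1, h_right=0, diff=1 [OK], height=2
  node 33: h_left=2, h_right=2, diff=0 [OK], height=3
All nodes satisfy the balance condition.
Result: Balanced


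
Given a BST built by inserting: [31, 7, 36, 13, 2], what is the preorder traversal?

Tree insertion order: [31, 7, 36, 13, 2]
Tree (level-order array): [31, 7, 36, 2, 13]
Preorder traversal: [31, 7, 2, 13, 36]


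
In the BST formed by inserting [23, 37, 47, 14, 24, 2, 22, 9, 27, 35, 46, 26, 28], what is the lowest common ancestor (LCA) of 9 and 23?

Tree insertion order: [23, 37, 47, 14, 24, 2, 22, 9, 27, 35, 46, 26, 28]
Tree (level-order array): [23, 14, 37, 2, 22, 24, 47, None, 9, None, None, None, 27, 46, None, None, None, 26, 35, None, None, None, None, 28]
In a BST, the LCA of p=9, q=23 is the first node v on the
root-to-leaf path with p <= v <= q (go left if both < v, right if both > v).
Walk from root:
  at 23: 9 <= 23 <= 23, this is the LCA
LCA = 23


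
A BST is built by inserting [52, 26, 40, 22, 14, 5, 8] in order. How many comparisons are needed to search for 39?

Search path for 39: 52 -> 26 -> 40
Found: False
Comparisons: 3


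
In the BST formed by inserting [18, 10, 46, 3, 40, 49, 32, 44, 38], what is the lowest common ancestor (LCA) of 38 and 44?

Tree insertion order: [18, 10, 46, 3, 40, 49, 32, 44, 38]
Tree (level-order array): [18, 10, 46, 3, None, 40, 49, None, None, 32, 44, None, None, None, 38]
In a BST, the LCA of p=38, q=44 is the first node v on the
root-to-leaf path with p <= v <= q (go left if both < v, right if both > v).
Walk from root:
  at 18: both 38 and 44 > 18, go right
  at 46: both 38 and 44 < 46, go left
  at 40: 38 <= 40 <= 44, this is the LCA
LCA = 40


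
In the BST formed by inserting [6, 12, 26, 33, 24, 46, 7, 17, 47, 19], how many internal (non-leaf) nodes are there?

Tree built from: [6, 12, 26, 33, 24, 46, 7, 17, 47, 19]
Tree (level-order array): [6, None, 12, 7, 26, None, None, 24, 33, 17, None, None, 46, None, 19, None, 47]
Rule: An internal node has at least one child.
Per-node child counts:
  node 6: 1 child(ren)
  node 12: 2 child(ren)
  node 7: 0 child(ren)
  node 26: 2 child(ren)
  node 24: 1 child(ren)
  node 17: 1 child(ren)
  node 19: 0 child(ren)
  node 33: 1 child(ren)
  node 46: 1 child(ren)
  node 47: 0 child(ren)
Matching nodes: [6, 12, 26, 24, 17, 33, 46]
Count of internal (non-leaf) nodes: 7


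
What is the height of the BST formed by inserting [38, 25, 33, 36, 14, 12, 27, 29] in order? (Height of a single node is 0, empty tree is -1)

Insertion order: [38, 25, 33, 36, 14, 12, 27, 29]
Tree (level-order array): [38, 25, None, 14, 33, 12, None, 27, 36, None, None, None, 29]
Compute height bottom-up (empty subtree = -1):
  height(12) = 1 + max(-1, -1) = 0
  height(14) = 1 + max(0, -1) = 1
  height(29) = 1 + max(-1, -1) = 0
  height(27) = 1 + max(-1, 0) = 1
  height(36) = 1 + max(-1, -1) = 0
  height(33) = 1 + max(1, 0) = 2
  height(25) = 1 + max(1, 2) = 3
  height(38) = 1 + max(3, -1) = 4
Height = 4


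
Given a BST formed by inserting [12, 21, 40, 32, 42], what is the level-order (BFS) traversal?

Tree insertion order: [12, 21, 40, 32, 42]
Tree (level-order array): [12, None, 21, None, 40, 32, 42]
BFS from the root, enqueuing left then right child of each popped node:
  queue [12] -> pop 12, enqueue [21], visited so far: [12]
  queue [21] -> pop 21, enqueue [40], visited so far: [12, 21]
  queue [40] -> pop 40, enqueue [32, 42], visited so far: [12, 21, 40]
  queue [32, 42] -> pop 32, enqueue [none], visited so far: [12, 21, 40, 32]
  queue [42] -> pop 42, enqueue [none], visited so far: [12, 21, 40, 32, 42]
Result: [12, 21, 40, 32, 42]


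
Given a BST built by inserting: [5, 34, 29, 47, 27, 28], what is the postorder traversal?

Tree insertion order: [5, 34, 29, 47, 27, 28]
Tree (level-order array): [5, None, 34, 29, 47, 27, None, None, None, None, 28]
Postorder traversal: [28, 27, 29, 47, 34, 5]


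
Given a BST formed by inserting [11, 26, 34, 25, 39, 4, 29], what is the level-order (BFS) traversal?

Tree insertion order: [11, 26, 34, 25, 39, 4, 29]
Tree (level-order array): [11, 4, 26, None, None, 25, 34, None, None, 29, 39]
BFS from the root, enqueuing left then right child of each popped node:
  queue [11] -> pop 11, enqueue [4, 26], visited so far: [11]
  queue [4, 26] -> pop 4, enqueue [none], visited so far: [11, 4]
  queue [26] -> pop 26, enqueue [25, 34], visited so far: [11, 4, 26]
  queue [25, 34] -> pop 25, enqueue [none], visited so far: [11, 4, 26, 25]
  queue [34] -> pop 34, enqueue [29, 39], visited so far: [11, 4, 26, 25, 34]
  queue [29, 39] -> pop 29, enqueue [none], visited so far: [11, 4, 26, 25, 34, 29]
  queue [39] -> pop 39, enqueue [none], visited so far: [11, 4, 26, 25, 34, 29, 39]
Result: [11, 4, 26, 25, 34, 29, 39]


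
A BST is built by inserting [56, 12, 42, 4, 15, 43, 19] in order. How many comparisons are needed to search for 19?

Search path for 19: 56 -> 12 -> 42 -> 15 -> 19
Found: True
Comparisons: 5


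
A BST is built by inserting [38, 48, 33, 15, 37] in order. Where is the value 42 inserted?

Starting tree (level order): [38, 33, 48, 15, 37]
Insertion path: 38 -> 48
Result: insert 42 as left child of 48
Final tree (level order): [38, 33, 48, 15, 37, 42]


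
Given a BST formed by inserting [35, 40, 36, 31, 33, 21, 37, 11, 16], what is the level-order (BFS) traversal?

Tree insertion order: [35, 40, 36, 31, 33, 21, 37, 11, 16]
Tree (level-order array): [35, 31, 40, 21, 33, 36, None, 11, None, None, None, None, 37, None, 16]
BFS from the root, enqueuing left then right child of each popped node:
  queue [35] -> pop 35, enqueue [31, 40], visited so far: [35]
  queue [31, 40] -> pop 31, enqueue [21, 33], visited so far: [35, 31]
  queue [40, 21, 33] -> pop 40, enqueue [36], visited so far: [35, 31, 40]
  queue [21, 33, 36] -> pop 21, enqueue [11], visited so far: [35, 31, 40, 21]
  queue [33, 36, 11] -> pop 33, enqueue [none], visited so far: [35, 31, 40, 21, 33]
  queue [36, 11] -> pop 36, enqueue [37], visited so far: [35, 31, 40, 21, 33, 36]
  queue [11, 37] -> pop 11, enqueue [16], visited so far: [35, 31, 40, 21, 33, 36, 11]
  queue [37, 16] -> pop 37, enqueue [none], visited so far: [35, 31, 40, 21, 33, 36, 11, 37]
  queue [16] -> pop 16, enqueue [none], visited so far: [35, 31, 40, 21, 33, 36, 11, 37, 16]
Result: [35, 31, 40, 21, 33, 36, 11, 37, 16]


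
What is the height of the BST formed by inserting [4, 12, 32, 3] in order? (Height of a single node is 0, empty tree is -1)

Insertion order: [4, 12, 32, 3]
Tree (level-order array): [4, 3, 12, None, None, None, 32]
Compute height bottom-up (empty subtree = -1):
  height(3) = 1 + max(-1, -1) = 0
  height(32) = 1 + max(-1, -1) = 0
  height(12) = 1 + max(-1, 0) = 1
  height(4) = 1 + max(0, 1) = 2
Height = 2


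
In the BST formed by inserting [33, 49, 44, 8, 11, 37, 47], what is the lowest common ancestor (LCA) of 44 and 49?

Tree insertion order: [33, 49, 44, 8, 11, 37, 47]
Tree (level-order array): [33, 8, 49, None, 11, 44, None, None, None, 37, 47]
In a BST, the LCA of p=44, q=49 is the first node v on the
root-to-leaf path with p <= v <= q (go left if both < v, right if both > v).
Walk from root:
  at 33: both 44 and 49 > 33, go right
  at 49: 44 <= 49 <= 49, this is the LCA
LCA = 49


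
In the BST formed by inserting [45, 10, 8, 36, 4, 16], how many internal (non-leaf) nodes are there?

Tree built from: [45, 10, 8, 36, 4, 16]
Tree (level-order array): [45, 10, None, 8, 36, 4, None, 16]
Rule: An internal node has at least one child.
Per-node child counts:
  node 45: 1 child(ren)
  node 10: 2 child(ren)
  node 8: 1 child(ren)
  node 4: 0 child(ren)
  node 36: 1 child(ren)
  node 16: 0 child(ren)
Matching nodes: [45, 10, 8, 36]
Count of internal (non-leaf) nodes: 4


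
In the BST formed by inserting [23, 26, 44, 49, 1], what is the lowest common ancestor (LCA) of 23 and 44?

Tree insertion order: [23, 26, 44, 49, 1]
Tree (level-order array): [23, 1, 26, None, None, None, 44, None, 49]
In a BST, the LCA of p=23, q=44 is the first node v on the
root-to-leaf path with p <= v <= q (go left if both < v, right if both > v).
Walk from root:
  at 23: 23 <= 23 <= 44, this is the LCA
LCA = 23


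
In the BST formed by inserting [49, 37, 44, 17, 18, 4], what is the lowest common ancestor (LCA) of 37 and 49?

Tree insertion order: [49, 37, 44, 17, 18, 4]
Tree (level-order array): [49, 37, None, 17, 44, 4, 18]
In a BST, the LCA of p=37, q=49 is the first node v on the
root-to-leaf path with p <= v <= q (go left if both < v, right if both > v).
Walk from root:
  at 49: 37 <= 49 <= 49, this is the LCA
LCA = 49


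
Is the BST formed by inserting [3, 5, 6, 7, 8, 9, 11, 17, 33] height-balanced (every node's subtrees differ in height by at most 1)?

Tree (level-order array): [3, None, 5, None, 6, None, 7, None, 8, None, 9, None, 11, None, 17, None, 33]
Definition: a tree is height-balanced if, at every node, |h(left) - h(right)| <= 1 (empty subtree has height -1).
Bottom-up per-node check:
  node 33: h_left=-1, h_right=-1, diff=0 [OK], height=0
  node 17: h_left=-1, h_right=0, diff=1 [OK], height=1
  node 11: h_left=-1, h_right=1, diff=2 [FAIL (|-1-1|=2 > 1)], height=2
  node 9: h_left=-1, h_right=2, diff=3 [FAIL (|-1-2|=3 > 1)], height=3
  node 8: h_left=-1, h_right=3, diff=4 [FAIL (|-1-3|=4 > 1)], height=4
  node 7: h_left=-1, h_right=4, diff=5 [FAIL (|-1-4|=5 > 1)], height=5
  node 6: h_left=-1, h_right=5, diff=6 [FAIL (|-1-5|=6 > 1)], height=6
  node 5: h_left=-1, h_right=6, diff=7 [FAIL (|-1-6|=7 > 1)], height=7
  node 3: h_left=-1, h_right=7, diff=8 [FAIL (|-1-7|=8 > 1)], height=8
Node 11 violates the condition: |-1 - 1| = 2 > 1.
Result: Not balanced


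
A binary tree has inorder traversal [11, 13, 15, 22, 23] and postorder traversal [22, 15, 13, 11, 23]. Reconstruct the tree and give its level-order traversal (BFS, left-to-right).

Inorder:   [11, 13, 15, 22, 23]
Postorder: [22, 15, 13, 11, 23]
Algorithm: postorder visits root last, so walk postorder right-to-left;
each value is the root of the current inorder slice — split it at that
value, recurse on the right subtree first, then the left.
Recursive splits:
  root=23; inorder splits into left=[11, 13, 15, 22], right=[]
  root=11; inorder splits into left=[], right=[13, 15, 22]
  root=13; inorder splits into left=[], right=[15, 22]
  root=15; inorder splits into left=[], right=[22]
  root=22; inorder splits into left=[], right=[]
Reconstructed level-order: [23, 11, 13, 15, 22]


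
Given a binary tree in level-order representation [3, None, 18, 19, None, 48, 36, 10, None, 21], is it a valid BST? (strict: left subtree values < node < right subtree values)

Level-order array: [3, None, 18, 19, None, 48, 36, 10, None, 21]
Validate using subtree bounds (lo, hi): at each node, require lo < value < hi,
then recurse left with hi=value and right with lo=value.
Preorder trace (stopping at first violation):
  at node 3 with bounds (-inf, +inf): OK
  at node 18 with bounds (3, +inf): OK
  at node 19 with bounds (3, 18): VIOLATION
Node 19 violates its bound: not (3 < 19 < 18).
Result: Not a valid BST


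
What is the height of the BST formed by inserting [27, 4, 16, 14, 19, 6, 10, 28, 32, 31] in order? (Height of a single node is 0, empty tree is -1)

Insertion order: [27, 4, 16, 14, 19, 6, 10, 28, 32, 31]
Tree (level-order array): [27, 4, 28, None, 16, None, 32, 14, 19, 31, None, 6, None, None, None, None, None, None, 10]
Compute height bottom-up (empty subtree = -1):
  height(10) = 1 + max(-1, -1) = 0
  height(6) = 1 + max(-1, 0) = 1
  height(14) = 1 + max(1, -1) = 2
  height(19) = 1 + max(-1, -1) = 0
  height(16) = 1 + max(2, 0) = 3
  height(4) = 1 + max(-1, 3) = 4
  height(31) = 1 + max(-1, -1) = 0
  height(32) = 1 + max(0, -1) = 1
  height(28) = 1 + max(-1, 1) = 2
  height(27) = 1 + max(4, 2) = 5
Height = 5
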